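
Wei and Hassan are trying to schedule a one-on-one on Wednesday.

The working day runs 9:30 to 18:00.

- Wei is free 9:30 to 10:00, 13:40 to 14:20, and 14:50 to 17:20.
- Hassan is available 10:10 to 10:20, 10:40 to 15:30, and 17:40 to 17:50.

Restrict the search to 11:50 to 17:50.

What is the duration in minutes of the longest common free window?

Wei ∩ Hassan: 13:40–14:20, 14:50–15:30.
Restricted to 11:50–17:50: 13:40–14:20, 14:50–15:30.
Common window lengths: 40, 40 min; longest is 40.

40 minutes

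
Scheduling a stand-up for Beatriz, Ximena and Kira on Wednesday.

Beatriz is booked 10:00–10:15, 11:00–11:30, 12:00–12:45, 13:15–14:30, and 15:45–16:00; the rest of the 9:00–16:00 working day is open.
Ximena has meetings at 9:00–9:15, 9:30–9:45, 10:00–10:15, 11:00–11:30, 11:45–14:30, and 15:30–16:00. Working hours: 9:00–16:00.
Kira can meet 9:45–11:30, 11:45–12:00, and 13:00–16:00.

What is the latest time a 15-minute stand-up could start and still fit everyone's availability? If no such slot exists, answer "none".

Beatriz free within 09:00–16:00: 09:00–10:00, 10:15–11:00, 11:30–12:00, 12:45–13:15, 14:30–15:45.
Ximena free within 09:00–16:00: 09:15–09:30, 09:45–10:00, 10:15–11:00, 11:30–11:45, 14:30–15:30.
Beatriz ∩ Ximena: 09:15–09:30, 09:45–10:00, 10:15–11:00, 11:30–11:45, 14:30–15:30.
Beatriz ∩ Ximena ∩ Kira: 09:45–10:00, 10:15–11:00, 14:30–15:30.
Windows ≥ 15 min: 09:45–10:00, 10:15–11:00, 14:30–15:30.
Latest start in the last window 14:30–15:30 is 15:30 − 15 min = 15:15.

15:15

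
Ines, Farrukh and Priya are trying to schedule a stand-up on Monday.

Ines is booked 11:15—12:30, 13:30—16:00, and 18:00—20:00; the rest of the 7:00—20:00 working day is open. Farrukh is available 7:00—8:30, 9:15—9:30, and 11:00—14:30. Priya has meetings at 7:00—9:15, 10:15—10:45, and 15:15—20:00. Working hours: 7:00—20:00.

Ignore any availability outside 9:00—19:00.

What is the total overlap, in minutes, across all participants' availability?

Ines free within 07:00–20:00: 07:00–11:15, 12:30–13:30, 16:00–18:00.
Priya free within 07:00–20:00: 09:15–10:15, 10:45–15:15.
Ines ∩ Farrukh: 07:00–08:30, 09:15–09:30, 11:00–11:15, 12:30–13:30.
Ines ∩ Farrukh ∩ Priya: 09:15–09:30, 11:00–11:15, 12:30–13:30.
Restricted to 09:00–19:00: 09:15–09:30, 11:00–11:15, 12:30–13:30.
Total common minutes: 15 + 15 + 60 = 90.

90 minutes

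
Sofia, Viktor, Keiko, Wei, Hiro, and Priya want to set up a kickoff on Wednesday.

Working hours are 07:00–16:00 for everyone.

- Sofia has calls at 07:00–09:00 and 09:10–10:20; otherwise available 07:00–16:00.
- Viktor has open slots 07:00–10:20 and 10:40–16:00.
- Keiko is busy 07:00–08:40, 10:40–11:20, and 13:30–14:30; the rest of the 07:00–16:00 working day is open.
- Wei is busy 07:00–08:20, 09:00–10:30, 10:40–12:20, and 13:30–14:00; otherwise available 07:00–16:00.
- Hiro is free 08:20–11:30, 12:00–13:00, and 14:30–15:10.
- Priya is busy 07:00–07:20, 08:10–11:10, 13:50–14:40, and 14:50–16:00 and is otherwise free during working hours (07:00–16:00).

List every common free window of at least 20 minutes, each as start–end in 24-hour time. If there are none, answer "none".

12:20–13:00

Sofia free within 07:00–16:00: 09:00–09:10, 10:20–16:00.
Keiko free within 07:00–16:00: 08:40–10:40, 11:20–13:30, 14:30–16:00.
Wei free within 07:00–16:00: 08:20–09:00, 10:30–10:40, 12:20–13:30, 14:00–16:00.
Priya free within 07:00–16:00: 07:20–08:10, 11:10–13:50, 14:40–14:50.
Sofia ∩ Viktor: 09:00–09:10, 10:40–16:00.
Sofia ∩ Viktor ∩ Keiko: 09:00–09:10, 11:20–13:30, 14:30–16:00.
Sofia ∩ Viktor ∩ Keiko ∩ Wei: 12:20–13:30, 14:30–16:00.
Sofia ∩ Viktor ∩ Keiko ∩ Wei ∩ Hiro: 12:20–13:00, 14:30–15:10.
Sofia ∩ Viktor ∩ Keiko ∩ Wei ∩ Hiro ∩ Priya: 12:20–13:00, 14:40–14:50.
Windows ≥ 20 min: 12:20–13:00.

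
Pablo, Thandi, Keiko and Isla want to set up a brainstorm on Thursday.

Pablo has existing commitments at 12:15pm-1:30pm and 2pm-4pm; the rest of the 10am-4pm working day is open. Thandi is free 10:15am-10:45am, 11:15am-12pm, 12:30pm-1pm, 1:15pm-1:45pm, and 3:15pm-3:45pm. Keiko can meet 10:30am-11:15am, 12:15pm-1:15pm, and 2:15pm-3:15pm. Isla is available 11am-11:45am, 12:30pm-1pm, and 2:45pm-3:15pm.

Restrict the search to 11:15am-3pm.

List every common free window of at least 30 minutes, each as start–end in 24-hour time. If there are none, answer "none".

none

Pablo free within 10:00–16:00: 10:00–12:15, 13:30–14:00.
Pablo ∩ Thandi: 10:15–10:45, 11:15–12:00, 13:30–13:45.
Pablo ∩ Thandi ∩ Keiko: 10:30–10:45.
Pablo ∩ Thandi ∩ Keiko ∩ Isla: (none).
Restricted to 11:15–15:00: (none).
Windows ≥ 30 min: (none).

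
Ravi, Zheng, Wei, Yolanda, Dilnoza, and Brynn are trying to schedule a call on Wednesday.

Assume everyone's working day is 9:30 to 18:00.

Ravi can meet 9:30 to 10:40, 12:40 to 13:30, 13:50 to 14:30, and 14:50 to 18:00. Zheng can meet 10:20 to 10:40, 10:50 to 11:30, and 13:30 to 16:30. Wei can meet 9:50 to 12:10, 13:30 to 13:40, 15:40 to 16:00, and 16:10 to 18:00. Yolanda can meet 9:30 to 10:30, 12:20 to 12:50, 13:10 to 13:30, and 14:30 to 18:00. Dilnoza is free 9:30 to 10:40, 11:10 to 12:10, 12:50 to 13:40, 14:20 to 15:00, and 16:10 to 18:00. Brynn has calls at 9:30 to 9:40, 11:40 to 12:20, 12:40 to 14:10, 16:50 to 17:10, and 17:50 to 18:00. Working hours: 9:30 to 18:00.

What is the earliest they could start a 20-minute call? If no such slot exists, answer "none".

Brynn free within 09:30–18:00: 09:40–11:40, 12:20–12:40, 14:10–16:50, 17:10–17:50.
Ravi ∩ Zheng: 10:20–10:40, 13:50–14:30, 14:50–16:30.
Ravi ∩ Zheng ∩ Wei: 10:20–10:40, 15:40–16:00, 16:10–16:30.
Ravi ∩ Zheng ∩ Wei ∩ Yolanda: 10:20–10:30, 15:40–16:00, 16:10–16:30.
Ravi ∩ Zheng ∩ Wei ∩ Yolanda ∩ Dilnoza: 10:20–10:30, 16:10–16:30.
Ravi ∩ Zheng ∩ Wei ∩ Yolanda ∩ Dilnoza ∩ Brynn: 10:20–10:30, 16:10–16:30.
Windows ≥ 20 min: 16:10–16:30.
Earliest such window starts at 16:10.

16:10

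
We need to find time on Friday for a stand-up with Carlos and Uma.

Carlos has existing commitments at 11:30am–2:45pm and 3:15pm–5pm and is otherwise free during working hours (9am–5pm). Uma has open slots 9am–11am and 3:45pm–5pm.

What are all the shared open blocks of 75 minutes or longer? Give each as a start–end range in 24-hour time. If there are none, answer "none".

Carlos free within 09:00–17:00: 09:00–11:30, 14:45–15:15.
Carlos ∩ Uma: 09:00–11:00.
Windows ≥ 75 min: 09:00–11:00.

09:00–11:00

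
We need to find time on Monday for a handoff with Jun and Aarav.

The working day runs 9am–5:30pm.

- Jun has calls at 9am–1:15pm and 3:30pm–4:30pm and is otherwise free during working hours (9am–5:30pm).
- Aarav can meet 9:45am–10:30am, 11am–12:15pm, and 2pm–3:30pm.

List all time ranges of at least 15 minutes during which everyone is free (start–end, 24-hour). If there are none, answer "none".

Jun free within 09:00–17:30: 13:15–15:30, 16:30–17:30.
Jun ∩ Aarav: 14:00–15:30.
Windows ≥ 15 min: 14:00–15:30.

14:00–15:30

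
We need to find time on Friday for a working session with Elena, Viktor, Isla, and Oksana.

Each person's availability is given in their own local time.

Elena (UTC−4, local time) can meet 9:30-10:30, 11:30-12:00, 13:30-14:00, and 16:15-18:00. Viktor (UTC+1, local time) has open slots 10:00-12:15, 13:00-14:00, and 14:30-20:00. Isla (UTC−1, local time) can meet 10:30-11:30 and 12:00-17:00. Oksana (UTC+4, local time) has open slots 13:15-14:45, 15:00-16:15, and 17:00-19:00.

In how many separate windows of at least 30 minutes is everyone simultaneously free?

1

Elena → UTC: 13:30–14:30, 15:30–16:00, 17:30–18:00, 20:15–22:00.
Viktor → UTC: 09:00–11:15, 12:00–13:00, 13:30–19:00.
Isla → UTC: 11:30–12:30, 13:00–18:00.
Oksana → UTC: 09:15–10:45, 11:00–12:15, 13:00–15:00.
Elena ∩ Viktor: 13:30–14:30, 15:30–16:00, 17:30–18:00.
Elena ∩ Viktor ∩ Isla: 13:30–14:30, 15:30–16:00, 17:30–18:00.
Elena ∩ Viktor ∩ Isla ∩ Oksana: 13:30–14:30.
Windows ≥ 30 min: 13:30–14:30.
That's 1 window.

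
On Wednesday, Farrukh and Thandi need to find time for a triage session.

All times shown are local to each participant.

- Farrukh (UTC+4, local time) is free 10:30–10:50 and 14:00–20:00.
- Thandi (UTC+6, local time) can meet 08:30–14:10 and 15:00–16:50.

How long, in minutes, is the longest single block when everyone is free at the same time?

50 minutes

Farrukh → UTC: 06:30–06:50, 10:00–16:00.
Thandi → UTC: 02:30–08:10, 09:00–10:50.
Farrukh ∩ Thandi: 06:30–06:50, 10:00–10:50.
Common window lengths: 20, 50 min; longest is 50.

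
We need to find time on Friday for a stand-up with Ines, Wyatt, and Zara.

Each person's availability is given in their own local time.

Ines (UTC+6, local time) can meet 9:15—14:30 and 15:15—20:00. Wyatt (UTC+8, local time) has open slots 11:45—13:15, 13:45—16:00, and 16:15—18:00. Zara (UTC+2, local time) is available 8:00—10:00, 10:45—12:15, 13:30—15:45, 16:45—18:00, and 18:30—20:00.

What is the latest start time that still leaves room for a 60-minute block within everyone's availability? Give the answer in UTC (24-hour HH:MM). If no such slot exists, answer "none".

Ines → UTC: 03:15–08:30, 09:15–14:00.
Wyatt → UTC: 03:45–05:15, 05:45–08:00, 08:15–10:00.
Zara → UTC: 06:00–08:00, 08:45–10:15, 11:30–13:45, 14:45–16:00, 16:30–18:00.
Ines ∩ Wyatt: 03:45–05:15, 05:45–08:00, 08:15–08:30, 09:15–10:00.
Ines ∩ Wyatt ∩ Zara: 06:00–08:00, 09:15–10:00.
Windows ≥ 60 min: 06:00–08:00.
Latest start in the last window 06:00–08:00 is 08:00 − 60 min = 07:00.

07:00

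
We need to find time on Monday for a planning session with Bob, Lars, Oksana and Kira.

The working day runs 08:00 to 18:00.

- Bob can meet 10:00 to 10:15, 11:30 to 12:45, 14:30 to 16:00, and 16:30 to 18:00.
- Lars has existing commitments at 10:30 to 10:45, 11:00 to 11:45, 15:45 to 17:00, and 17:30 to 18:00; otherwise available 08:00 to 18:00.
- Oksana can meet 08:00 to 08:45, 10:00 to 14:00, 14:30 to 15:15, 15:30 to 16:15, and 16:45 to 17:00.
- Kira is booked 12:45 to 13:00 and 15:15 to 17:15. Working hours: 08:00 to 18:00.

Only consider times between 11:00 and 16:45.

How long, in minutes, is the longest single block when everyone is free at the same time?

60 minutes

Lars free within 08:00–18:00: 08:00–10:30, 10:45–11:00, 11:45–15:45, 17:00–17:30.
Kira free within 08:00–18:00: 08:00–12:45, 13:00–15:15, 17:15–18:00.
Bob ∩ Lars: 10:00–10:15, 11:45–12:45, 14:30–15:45, 17:00–17:30.
Bob ∩ Lars ∩ Oksana: 10:00–10:15, 11:45–12:45, 14:30–15:15, 15:30–15:45.
Bob ∩ Lars ∩ Oksana ∩ Kira: 10:00–10:15, 11:45–12:45, 14:30–15:15.
Restricted to 11:00–16:45: 11:45–12:45, 14:30–15:15.
Common window lengths: 60, 45 min; longest is 60.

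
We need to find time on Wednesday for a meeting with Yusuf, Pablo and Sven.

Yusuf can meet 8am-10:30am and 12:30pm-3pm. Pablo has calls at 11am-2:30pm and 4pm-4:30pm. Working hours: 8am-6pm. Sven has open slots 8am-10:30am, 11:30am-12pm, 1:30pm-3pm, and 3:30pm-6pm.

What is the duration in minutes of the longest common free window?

150 minutes

Pablo free within 08:00–18:00: 08:00–11:00, 14:30–16:00, 16:30–18:00.
Yusuf ∩ Pablo: 08:00–10:30, 14:30–15:00.
Yusuf ∩ Pablo ∩ Sven: 08:00–10:30, 14:30–15:00.
Common window lengths: 150, 30 min; longest is 150.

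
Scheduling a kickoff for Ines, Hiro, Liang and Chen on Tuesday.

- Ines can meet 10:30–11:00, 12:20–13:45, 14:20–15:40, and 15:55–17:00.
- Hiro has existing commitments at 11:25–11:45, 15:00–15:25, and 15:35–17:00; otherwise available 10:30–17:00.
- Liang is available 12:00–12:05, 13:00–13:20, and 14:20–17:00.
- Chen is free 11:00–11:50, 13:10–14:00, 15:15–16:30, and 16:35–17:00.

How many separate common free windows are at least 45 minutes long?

0

Hiro free within 10:30–17:00: 10:30–11:25, 11:45–15:00, 15:25–15:35.
Ines ∩ Hiro: 10:30–11:00, 12:20–13:45, 14:20–15:00, 15:25–15:35.
Ines ∩ Hiro ∩ Liang: 13:00–13:20, 14:20–15:00, 15:25–15:35.
Ines ∩ Hiro ∩ Liang ∩ Chen: 13:10–13:20, 15:25–15:35.
Windows ≥ 45 min: (none).
That's 0 windows.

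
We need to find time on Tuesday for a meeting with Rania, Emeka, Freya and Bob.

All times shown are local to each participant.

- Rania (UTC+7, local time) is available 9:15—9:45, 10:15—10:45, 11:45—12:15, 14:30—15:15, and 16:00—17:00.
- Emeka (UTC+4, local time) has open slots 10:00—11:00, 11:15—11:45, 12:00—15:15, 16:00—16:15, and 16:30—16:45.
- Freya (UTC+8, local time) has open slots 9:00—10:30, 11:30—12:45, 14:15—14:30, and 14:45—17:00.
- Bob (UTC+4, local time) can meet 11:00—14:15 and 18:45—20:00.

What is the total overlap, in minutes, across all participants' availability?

Rania → UTC: 02:15–02:45, 03:15–03:45, 04:45–05:15, 07:30–08:15, 09:00–10:00.
Emeka → UTC: 06:00–07:00, 07:15–07:45, 08:00–11:15, 12:00–12:15, 12:30–12:45.
Freya → UTC: 01:00–02:30, 03:30–04:45, 06:15–06:30, 06:45–09:00.
Bob → UTC: 07:00–10:15, 14:45–16:00.
Rania ∩ Emeka: 07:30–07:45, 08:00–08:15, 09:00–10:00.
Rania ∩ Emeka ∩ Freya: 07:30–07:45, 08:00–08:15.
Rania ∩ Emeka ∩ Freya ∩ Bob: 07:30–07:45, 08:00–08:15.
Total common minutes: 15 + 15 = 30.

30 minutes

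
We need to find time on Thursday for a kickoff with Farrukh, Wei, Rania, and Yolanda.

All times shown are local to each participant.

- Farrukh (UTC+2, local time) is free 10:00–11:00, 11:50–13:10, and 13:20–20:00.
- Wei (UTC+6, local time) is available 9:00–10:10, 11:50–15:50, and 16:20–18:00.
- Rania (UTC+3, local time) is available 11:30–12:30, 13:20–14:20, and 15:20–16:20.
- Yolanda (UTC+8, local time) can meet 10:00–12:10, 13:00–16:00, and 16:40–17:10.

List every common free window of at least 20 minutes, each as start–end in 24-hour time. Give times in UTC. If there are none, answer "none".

Farrukh → UTC: 08:00–09:00, 09:50–11:10, 11:20–18:00.
Wei → UTC: 03:00–04:10, 05:50–09:50, 10:20–12:00.
Rania → UTC: 08:30–09:30, 10:20–11:20, 12:20–13:20.
Yolanda → UTC: 02:00–04:10, 05:00–08:00, 08:40–09:10.
Farrukh ∩ Wei: 08:00–09:00, 10:20–11:10, 11:20–12:00.
Farrukh ∩ Wei ∩ Rania: 08:30–09:00, 10:20–11:10.
Farrukh ∩ Wei ∩ Rania ∩ Yolanda: 08:40–09:00.
Windows ≥ 20 min: 08:40–09:00.

08:40–09:00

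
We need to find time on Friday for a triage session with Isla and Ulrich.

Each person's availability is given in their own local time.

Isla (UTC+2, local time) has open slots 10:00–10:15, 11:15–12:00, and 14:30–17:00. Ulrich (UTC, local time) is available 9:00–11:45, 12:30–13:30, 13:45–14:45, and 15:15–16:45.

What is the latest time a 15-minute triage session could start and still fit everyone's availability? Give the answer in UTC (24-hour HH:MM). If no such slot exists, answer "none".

Isla → UTC: 08:00–08:15, 09:15–10:00, 12:30–15:00.
Ulrich → UTC: 09:00–11:45, 12:30–13:30, 13:45–14:45, 15:15–16:45.
Isla ∩ Ulrich: 09:15–10:00, 12:30–13:30, 13:45–14:45.
Windows ≥ 15 min: 09:15–10:00, 12:30–13:30, 13:45–14:45.
Latest start in the last window 13:45–14:45 is 14:45 − 15 min = 14:30.

14:30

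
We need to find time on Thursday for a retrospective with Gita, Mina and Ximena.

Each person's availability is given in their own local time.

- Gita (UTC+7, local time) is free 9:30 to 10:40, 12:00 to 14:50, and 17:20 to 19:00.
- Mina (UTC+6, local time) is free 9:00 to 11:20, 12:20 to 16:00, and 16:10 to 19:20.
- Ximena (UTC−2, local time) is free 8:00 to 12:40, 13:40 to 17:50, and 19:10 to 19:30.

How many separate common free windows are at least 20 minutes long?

Gita → UTC: 02:30–03:40, 05:00–07:50, 10:20–12:00.
Mina → UTC: 03:00–05:20, 06:20–10:00, 10:10–13:20.
Ximena → UTC: 10:00–14:40, 15:40–19:50, 21:10–21:30.
Gita ∩ Mina: 03:00–03:40, 05:00–05:20, 06:20–07:50, 10:20–12:00.
Gita ∩ Mina ∩ Ximena: 10:20–12:00.
Windows ≥ 20 min: 10:20–12:00.
That's 1 window.

1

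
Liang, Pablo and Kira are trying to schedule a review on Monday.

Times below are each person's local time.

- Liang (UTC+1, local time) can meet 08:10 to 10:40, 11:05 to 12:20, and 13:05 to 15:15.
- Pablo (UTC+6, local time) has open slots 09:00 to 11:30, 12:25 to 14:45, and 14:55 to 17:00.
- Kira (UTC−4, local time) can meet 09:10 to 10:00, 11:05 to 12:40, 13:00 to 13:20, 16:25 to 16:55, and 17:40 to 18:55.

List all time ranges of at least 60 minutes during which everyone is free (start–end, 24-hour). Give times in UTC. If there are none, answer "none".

Liang → UTC: 07:10–09:40, 10:05–11:20, 12:05–14:15.
Pablo → UTC: 03:00–05:30, 06:25–08:45, 08:55–11:00.
Kira → UTC: 13:10–14:00, 15:05–16:40, 17:00–17:20, 20:25–20:55, 21:40–22:55.
Liang ∩ Pablo: 07:10–08:45, 08:55–09:40, 10:05–11:00.
Liang ∩ Pablo ∩ Kira: (none).
Windows ≥ 60 min: (none).

none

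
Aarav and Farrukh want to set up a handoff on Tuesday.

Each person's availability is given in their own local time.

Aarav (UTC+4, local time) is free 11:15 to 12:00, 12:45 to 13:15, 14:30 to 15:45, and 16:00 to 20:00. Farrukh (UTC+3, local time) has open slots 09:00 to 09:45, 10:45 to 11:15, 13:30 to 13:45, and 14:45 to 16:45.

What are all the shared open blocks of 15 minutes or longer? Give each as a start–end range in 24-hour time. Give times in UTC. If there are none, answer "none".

07:45–08:00, 10:30–10:45, 12:00–13:45

Aarav → UTC: 07:15–08:00, 08:45–09:15, 10:30–11:45, 12:00–16:00.
Farrukh → UTC: 06:00–06:45, 07:45–08:15, 10:30–10:45, 11:45–13:45.
Aarav ∩ Farrukh: 07:45–08:00, 10:30–10:45, 12:00–13:45.
Windows ≥ 15 min: 07:45–08:00, 10:30–10:45, 12:00–13:45.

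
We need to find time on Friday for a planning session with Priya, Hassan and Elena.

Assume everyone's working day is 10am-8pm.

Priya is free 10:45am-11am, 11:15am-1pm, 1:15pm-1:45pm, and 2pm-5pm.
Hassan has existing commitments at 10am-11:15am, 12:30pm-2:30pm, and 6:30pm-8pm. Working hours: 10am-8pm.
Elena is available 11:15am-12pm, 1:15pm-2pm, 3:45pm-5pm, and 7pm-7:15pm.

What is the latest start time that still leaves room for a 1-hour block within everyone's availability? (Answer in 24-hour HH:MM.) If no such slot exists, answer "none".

16:00

Hassan free within 10:00–20:00: 11:15–12:30, 14:30–18:30.
Priya ∩ Hassan: 11:15–12:30, 14:30–17:00.
Priya ∩ Hassan ∩ Elena: 11:15–12:00, 15:45–17:00.
Windows ≥ 60 min: 15:45–17:00.
Latest start in the last window 15:45–17:00 is 17:00 − 60 min = 16:00.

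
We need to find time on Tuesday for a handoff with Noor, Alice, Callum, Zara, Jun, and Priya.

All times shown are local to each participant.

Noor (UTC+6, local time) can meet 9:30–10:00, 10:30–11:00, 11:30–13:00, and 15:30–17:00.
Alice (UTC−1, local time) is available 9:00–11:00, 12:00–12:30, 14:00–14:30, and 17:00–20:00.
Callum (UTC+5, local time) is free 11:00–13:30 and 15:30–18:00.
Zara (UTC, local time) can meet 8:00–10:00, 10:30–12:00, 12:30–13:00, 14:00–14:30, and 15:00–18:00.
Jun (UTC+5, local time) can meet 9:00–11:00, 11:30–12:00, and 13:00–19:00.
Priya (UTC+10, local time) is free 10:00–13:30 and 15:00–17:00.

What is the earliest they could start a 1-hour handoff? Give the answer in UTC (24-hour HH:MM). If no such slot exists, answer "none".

none

Noor → UTC: 03:30–04:00, 04:30–05:00, 05:30–07:00, 09:30–11:00.
Alice → UTC: 10:00–12:00, 13:00–13:30, 15:00–15:30, 18:00–21:00.
Callum → UTC: 06:00–08:30, 10:30–13:00.
Zara → UTC: 08:00–10:00, 10:30–12:00, 12:30–13:00, 14:00–14:30, 15:00–18:00.
Jun → UTC: 04:00–06:00, 06:30–07:00, 08:00–14:00.
Priya → UTC: 00:00–03:30, 05:00–07:00.
Noor ∩ Alice: 10:00–11:00.
Noor ∩ Alice ∩ Callum: 10:30–11:00.
Noor ∩ Alice ∩ Callum ∩ Zara: 10:30–11:00.
Noor ∩ Alice ∩ Callum ∩ Zara ∩ Jun: 10:30–11:00.
Noor ∩ Alice ∩ Callum ∩ Zara ∩ Jun ∩ Priya: (none).
Windows ≥ 60 min: (none).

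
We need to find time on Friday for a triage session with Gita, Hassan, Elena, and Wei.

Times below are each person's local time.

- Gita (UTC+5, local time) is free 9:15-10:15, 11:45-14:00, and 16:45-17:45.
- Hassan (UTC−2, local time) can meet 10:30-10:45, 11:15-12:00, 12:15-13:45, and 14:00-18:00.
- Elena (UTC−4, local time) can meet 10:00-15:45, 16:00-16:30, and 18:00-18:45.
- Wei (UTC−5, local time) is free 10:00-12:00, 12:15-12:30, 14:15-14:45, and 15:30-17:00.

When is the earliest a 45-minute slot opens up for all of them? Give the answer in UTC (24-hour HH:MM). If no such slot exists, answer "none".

none

Gita → UTC: 04:15–05:15, 06:45–09:00, 11:45–12:45.
Hassan → UTC: 12:30–12:45, 13:15–14:00, 14:15–15:45, 16:00–20:00.
Elena → UTC: 14:00–19:45, 20:00–20:30, 22:00–22:45.
Wei → UTC: 15:00–17:00, 17:15–17:30, 19:15–19:45, 20:30–22:00.
Gita ∩ Hassan: 12:30–12:45.
Gita ∩ Hassan ∩ Elena: (none).
Gita ∩ Hassan ∩ Elena ∩ Wei: (none).
Windows ≥ 45 min: (none).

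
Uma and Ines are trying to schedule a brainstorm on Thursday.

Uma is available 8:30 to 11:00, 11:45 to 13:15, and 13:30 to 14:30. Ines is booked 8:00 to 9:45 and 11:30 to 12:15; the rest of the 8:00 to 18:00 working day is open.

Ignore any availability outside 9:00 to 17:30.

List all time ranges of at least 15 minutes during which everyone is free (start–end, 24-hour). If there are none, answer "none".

Ines free within 08:00–18:00: 09:45–11:30, 12:15–18:00.
Uma ∩ Ines: 09:45–11:00, 12:15–13:15, 13:30–14:30.
Restricted to 09:00–17:30: 09:45–11:00, 12:15–13:15, 13:30–14:30.
Windows ≥ 15 min: 09:45–11:00, 12:15–13:15, 13:30–14:30.

09:45–11:00, 12:15–13:15, 13:30–14:30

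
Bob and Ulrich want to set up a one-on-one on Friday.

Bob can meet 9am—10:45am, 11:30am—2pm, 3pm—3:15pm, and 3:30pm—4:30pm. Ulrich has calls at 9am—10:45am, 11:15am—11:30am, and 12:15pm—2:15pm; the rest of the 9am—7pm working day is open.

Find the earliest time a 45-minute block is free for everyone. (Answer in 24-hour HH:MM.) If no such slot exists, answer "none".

11:30

Ulrich free within 09:00–19:00: 10:45–11:15, 11:30–12:15, 14:15–19:00.
Bob ∩ Ulrich: 11:30–12:15, 15:00–15:15, 15:30–16:30.
Windows ≥ 45 min: 11:30–12:15, 15:30–16:30.
Earliest such window starts at 11:30.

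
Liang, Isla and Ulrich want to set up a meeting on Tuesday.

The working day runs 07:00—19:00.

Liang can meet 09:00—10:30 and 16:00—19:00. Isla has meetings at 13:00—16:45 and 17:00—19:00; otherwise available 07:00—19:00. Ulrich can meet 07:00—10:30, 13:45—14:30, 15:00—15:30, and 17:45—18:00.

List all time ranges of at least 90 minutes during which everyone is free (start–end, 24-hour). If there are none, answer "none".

Isla free within 07:00–19:00: 07:00–13:00, 16:45–17:00.
Liang ∩ Isla: 09:00–10:30, 16:45–17:00.
Liang ∩ Isla ∩ Ulrich: 09:00–10:30.
Windows ≥ 90 min: 09:00–10:30.

09:00–10:30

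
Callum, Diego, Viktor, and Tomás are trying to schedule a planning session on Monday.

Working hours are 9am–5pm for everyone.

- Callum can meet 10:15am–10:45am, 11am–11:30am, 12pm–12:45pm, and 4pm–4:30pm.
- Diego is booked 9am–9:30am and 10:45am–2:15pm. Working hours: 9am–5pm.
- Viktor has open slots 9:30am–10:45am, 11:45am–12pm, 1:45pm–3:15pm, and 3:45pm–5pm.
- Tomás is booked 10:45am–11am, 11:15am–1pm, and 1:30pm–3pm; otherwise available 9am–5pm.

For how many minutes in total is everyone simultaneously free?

60 minutes

Diego free within 09:00–17:00: 09:30–10:45, 14:15–17:00.
Tomás free within 09:00–17:00: 09:00–10:45, 11:00–11:15, 13:00–13:30, 15:00–17:00.
Callum ∩ Diego: 10:15–10:45, 16:00–16:30.
Callum ∩ Diego ∩ Viktor: 10:15–10:45, 16:00–16:30.
Callum ∩ Diego ∩ Viktor ∩ Tomás: 10:15–10:45, 16:00–16:30.
Total common minutes: 30 + 30 = 60.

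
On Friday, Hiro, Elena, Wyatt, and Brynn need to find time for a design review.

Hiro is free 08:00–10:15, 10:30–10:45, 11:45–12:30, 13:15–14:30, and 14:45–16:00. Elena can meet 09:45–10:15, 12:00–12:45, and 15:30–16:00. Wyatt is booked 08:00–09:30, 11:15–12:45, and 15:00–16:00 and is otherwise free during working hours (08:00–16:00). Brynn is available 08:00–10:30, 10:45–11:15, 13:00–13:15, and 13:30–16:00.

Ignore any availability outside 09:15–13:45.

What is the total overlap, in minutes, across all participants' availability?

30 minutes

Wyatt free within 08:00–16:00: 09:30–11:15, 12:45–15:00.
Hiro ∩ Elena: 09:45–10:15, 12:00–12:30, 15:30–16:00.
Hiro ∩ Elena ∩ Wyatt: 09:45–10:15.
Hiro ∩ Elena ∩ Wyatt ∩ Brynn: 09:45–10:15.
Restricted to 09:15–13:45: 09:45–10:15.
Total common minutes: 30.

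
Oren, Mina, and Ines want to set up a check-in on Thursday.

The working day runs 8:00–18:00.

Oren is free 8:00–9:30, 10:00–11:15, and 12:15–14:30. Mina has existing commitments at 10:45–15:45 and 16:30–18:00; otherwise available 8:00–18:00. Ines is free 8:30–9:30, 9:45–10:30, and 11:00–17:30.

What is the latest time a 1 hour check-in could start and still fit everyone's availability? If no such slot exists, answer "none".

Mina free within 08:00–18:00: 08:00–10:45, 15:45–16:30.
Oren ∩ Mina: 08:00–09:30, 10:00–10:45.
Oren ∩ Mina ∩ Ines: 08:30–09:30, 10:00–10:30.
Windows ≥ 60 min: 08:30–09:30.
Latest start in the last window 08:30–09:30 is 09:30 − 60 min = 08:30.

08:30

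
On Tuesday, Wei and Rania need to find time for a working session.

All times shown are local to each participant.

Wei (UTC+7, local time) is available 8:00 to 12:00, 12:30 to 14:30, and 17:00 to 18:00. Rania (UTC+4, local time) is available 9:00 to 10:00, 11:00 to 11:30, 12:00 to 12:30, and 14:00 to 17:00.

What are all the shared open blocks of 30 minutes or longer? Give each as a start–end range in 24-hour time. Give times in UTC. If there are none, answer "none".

05:30–06:00, 07:00–07:30, 10:00–11:00

Wei → UTC: 01:00–05:00, 05:30–07:30, 10:00–11:00.
Rania → UTC: 05:00–06:00, 07:00–07:30, 08:00–08:30, 10:00–13:00.
Wei ∩ Rania: 05:30–06:00, 07:00–07:30, 10:00–11:00.
Windows ≥ 30 min: 05:30–06:00, 07:00–07:30, 10:00–11:00.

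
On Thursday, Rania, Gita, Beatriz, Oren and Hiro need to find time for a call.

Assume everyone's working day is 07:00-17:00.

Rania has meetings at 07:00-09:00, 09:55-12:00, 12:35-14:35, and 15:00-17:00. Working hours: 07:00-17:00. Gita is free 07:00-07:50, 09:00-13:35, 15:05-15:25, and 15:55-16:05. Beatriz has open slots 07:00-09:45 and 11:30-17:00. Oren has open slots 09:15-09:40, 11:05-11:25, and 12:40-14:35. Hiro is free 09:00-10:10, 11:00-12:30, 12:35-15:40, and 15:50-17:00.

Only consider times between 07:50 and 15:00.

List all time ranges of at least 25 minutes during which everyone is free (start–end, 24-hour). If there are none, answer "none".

Rania free within 07:00–17:00: 09:00–09:55, 12:00–12:35, 14:35–15:00.
Rania ∩ Gita: 09:00–09:55, 12:00–12:35.
Rania ∩ Gita ∩ Beatriz: 09:00–09:45, 12:00–12:35.
Rania ∩ Gita ∩ Beatriz ∩ Oren: 09:15–09:40.
Rania ∩ Gita ∩ Beatriz ∩ Oren ∩ Hiro: 09:15–09:40.
Restricted to 07:50–15:00: 09:15–09:40.
Windows ≥ 25 min: 09:15–09:40.

09:15–09:40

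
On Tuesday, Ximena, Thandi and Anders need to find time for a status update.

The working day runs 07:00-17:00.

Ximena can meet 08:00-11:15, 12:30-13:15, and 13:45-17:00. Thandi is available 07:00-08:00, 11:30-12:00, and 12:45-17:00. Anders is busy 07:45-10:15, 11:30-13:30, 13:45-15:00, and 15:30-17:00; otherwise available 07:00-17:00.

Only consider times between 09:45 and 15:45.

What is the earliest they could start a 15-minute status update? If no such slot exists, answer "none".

Anders free within 07:00–17:00: 07:00–07:45, 10:15–11:30, 13:30–13:45, 15:00–15:30.
Ximena ∩ Thandi: 12:45–13:15, 13:45–17:00.
Ximena ∩ Thandi ∩ Anders: 15:00–15:30.
Restricted to 09:45–15:45: 15:00–15:30.
Windows ≥ 15 min: 15:00–15:30.
Earliest such window starts at 15:00.

15:00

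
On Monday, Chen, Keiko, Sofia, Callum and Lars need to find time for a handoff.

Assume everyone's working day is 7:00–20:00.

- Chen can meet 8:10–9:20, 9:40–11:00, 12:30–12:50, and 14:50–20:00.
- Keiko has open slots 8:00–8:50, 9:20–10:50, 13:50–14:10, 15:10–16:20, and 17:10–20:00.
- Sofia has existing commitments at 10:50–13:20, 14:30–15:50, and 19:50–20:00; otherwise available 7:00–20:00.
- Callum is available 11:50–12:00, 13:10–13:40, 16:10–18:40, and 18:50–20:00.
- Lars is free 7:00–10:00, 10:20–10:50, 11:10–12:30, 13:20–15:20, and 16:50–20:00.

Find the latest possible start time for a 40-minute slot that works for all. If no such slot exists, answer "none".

Sofia free within 07:00–20:00: 07:00–10:50, 13:20–14:30, 15:50–19:50.
Chen ∩ Keiko: 08:10–08:50, 09:40–10:50, 15:10–16:20, 17:10–20:00.
Chen ∩ Keiko ∩ Sofia: 08:10–08:50, 09:40–10:50, 15:50–16:20, 17:10–19:50.
Chen ∩ Keiko ∩ Sofia ∩ Callum: 16:10–16:20, 17:10–18:40, 18:50–19:50.
Chen ∩ Keiko ∩ Sofia ∩ Callum ∩ Lars: 17:10–18:40, 18:50–19:50.
Windows ≥ 40 min: 17:10–18:40, 18:50–19:50.
Latest start in the last window 18:50–19:50 is 19:50 − 40 min = 19:10.

19:10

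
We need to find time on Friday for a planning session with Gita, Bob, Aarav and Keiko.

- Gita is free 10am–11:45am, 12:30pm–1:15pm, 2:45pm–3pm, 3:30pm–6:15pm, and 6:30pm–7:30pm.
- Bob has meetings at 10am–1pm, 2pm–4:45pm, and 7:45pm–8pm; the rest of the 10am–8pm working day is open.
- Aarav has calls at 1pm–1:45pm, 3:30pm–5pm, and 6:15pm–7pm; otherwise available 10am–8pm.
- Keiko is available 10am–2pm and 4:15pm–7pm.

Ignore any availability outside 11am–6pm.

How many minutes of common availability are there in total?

60 minutes

Bob free within 10:00–20:00: 13:00–14:00, 16:45–19:45.
Aarav free within 10:00–20:00: 10:00–13:00, 13:45–15:30, 17:00–18:15, 19:00–20:00.
Gita ∩ Bob: 13:00–13:15, 16:45–18:15, 18:30–19:30.
Gita ∩ Bob ∩ Aarav: 17:00–18:15, 19:00–19:30.
Gita ∩ Bob ∩ Aarav ∩ Keiko: 17:00–18:15.
Restricted to 11:00–18:00: 17:00–18:00.
Total common minutes: 60.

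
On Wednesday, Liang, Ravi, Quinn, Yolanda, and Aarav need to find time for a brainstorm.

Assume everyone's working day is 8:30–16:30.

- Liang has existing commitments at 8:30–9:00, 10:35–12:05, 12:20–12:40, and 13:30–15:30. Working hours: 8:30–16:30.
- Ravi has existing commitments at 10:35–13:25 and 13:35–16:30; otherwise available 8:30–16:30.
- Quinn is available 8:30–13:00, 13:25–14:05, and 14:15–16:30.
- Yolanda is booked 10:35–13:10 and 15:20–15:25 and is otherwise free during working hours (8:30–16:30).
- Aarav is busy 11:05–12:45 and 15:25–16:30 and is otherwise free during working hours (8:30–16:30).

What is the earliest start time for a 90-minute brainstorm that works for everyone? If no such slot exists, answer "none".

Liang free within 08:30–16:30: 09:00–10:35, 12:05–12:20, 12:40–13:30, 15:30–16:30.
Ravi free within 08:30–16:30: 08:30–10:35, 13:25–13:35.
Yolanda free within 08:30–16:30: 08:30–10:35, 13:10–15:20, 15:25–16:30.
Aarav free within 08:30–16:30: 08:30–11:05, 12:45–15:25.
Liang ∩ Ravi: 09:00–10:35, 13:25–13:30.
Liang ∩ Ravi ∩ Quinn: 09:00–10:35, 13:25–13:30.
Liang ∩ Ravi ∩ Quinn ∩ Yolanda: 09:00–10:35, 13:25–13:30.
Liang ∩ Ravi ∩ Quinn ∩ Yolanda ∩ Aarav: 09:00–10:35, 13:25–13:30.
Windows ≥ 90 min: 09:00–10:35.
Earliest such window starts at 09:00.

09:00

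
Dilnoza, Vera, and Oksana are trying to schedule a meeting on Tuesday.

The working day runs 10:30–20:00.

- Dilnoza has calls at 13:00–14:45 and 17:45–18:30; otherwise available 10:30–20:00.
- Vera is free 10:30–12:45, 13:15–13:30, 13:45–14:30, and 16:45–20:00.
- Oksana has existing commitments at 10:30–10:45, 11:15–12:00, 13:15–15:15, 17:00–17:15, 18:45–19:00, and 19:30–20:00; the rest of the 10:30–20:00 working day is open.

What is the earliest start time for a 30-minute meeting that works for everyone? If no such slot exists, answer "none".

10:45

Dilnoza free within 10:30–20:00: 10:30–13:00, 14:45–17:45, 18:30–20:00.
Oksana free within 10:30–20:00: 10:45–11:15, 12:00–13:15, 15:15–17:00, 17:15–18:45, 19:00–19:30.
Dilnoza ∩ Vera: 10:30–12:45, 16:45–17:45, 18:30–20:00.
Dilnoza ∩ Vera ∩ Oksana: 10:45–11:15, 12:00–12:45, 16:45–17:00, 17:15–17:45, 18:30–18:45, 19:00–19:30.
Windows ≥ 30 min: 10:45–11:15, 12:00–12:45, 17:15–17:45, 19:00–19:30.
Earliest such window starts at 10:45.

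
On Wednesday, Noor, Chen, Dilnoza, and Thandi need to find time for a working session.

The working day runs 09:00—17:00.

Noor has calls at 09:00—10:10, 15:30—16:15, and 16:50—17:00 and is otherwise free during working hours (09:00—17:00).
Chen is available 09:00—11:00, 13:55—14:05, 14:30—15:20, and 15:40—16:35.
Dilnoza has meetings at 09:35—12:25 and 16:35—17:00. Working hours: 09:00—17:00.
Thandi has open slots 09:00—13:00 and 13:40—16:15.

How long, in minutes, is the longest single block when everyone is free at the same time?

50 minutes

Noor free within 09:00–17:00: 10:10–15:30, 16:15–16:50.
Dilnoza free within 09:00–17:00: 09:00–09:35, 12:25–16:35.
Noor ∩ Chen: 10:10–11:00, 13:55–14:05, 14:30–15:20, 16:15–16:35.
Noor ∩ Chen ∩ Dilnoza: 13:55–14:05, 14:30–15:20, 16:15–16:35.
Noor ∩ Chen ∩ Dilnoza ∩ Thandi: 13:55–14:05, 14:30–15:20.
Common window lengths: 10, 50 min; longest is 50.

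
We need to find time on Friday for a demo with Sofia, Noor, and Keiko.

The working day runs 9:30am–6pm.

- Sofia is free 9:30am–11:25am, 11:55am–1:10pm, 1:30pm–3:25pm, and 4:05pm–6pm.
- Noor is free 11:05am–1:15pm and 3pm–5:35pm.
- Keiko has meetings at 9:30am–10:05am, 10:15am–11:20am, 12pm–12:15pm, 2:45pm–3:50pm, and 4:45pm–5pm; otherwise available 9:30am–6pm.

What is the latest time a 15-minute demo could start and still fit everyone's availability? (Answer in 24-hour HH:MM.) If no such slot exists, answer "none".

17:20

Keiko free within 09:30–18:00: 10:05–10:15, 11:20–12:00, 12:15–14:45, 15:50–16:45, 17:00–18:00.
Sofia ∩ Noor: 11:05–11:25, 11:55–13:10, 15:00–15:25, 16:05–17:35.
Sofia ∩ Noor ∩ Keiko: 11:20–11:25, 11:55–12:00, 12:15–13:10, 16:05–16:45, 17:00–17:35.
Windows ≥ 15 min: 12:15–13:10, 16:05–16:45, 17:00–17:35.
Latest start in the last window 17:00–17:35 is 17:35 − 15 min = 17:20.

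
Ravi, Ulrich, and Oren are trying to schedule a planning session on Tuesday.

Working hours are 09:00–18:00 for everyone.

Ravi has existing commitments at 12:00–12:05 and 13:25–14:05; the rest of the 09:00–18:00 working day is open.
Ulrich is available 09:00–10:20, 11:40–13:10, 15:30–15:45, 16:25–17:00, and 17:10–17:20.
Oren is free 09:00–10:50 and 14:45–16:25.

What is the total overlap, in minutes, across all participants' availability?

95 minutes

Ravi free within 09:00–18:00: 09:00–12:00, 12:05–13:25, 14:05–18:00.
Ravi ∩ Ulrich: 09:00–10:20, 11:40–12:00, 12:05–13:10, 15:30–15:45, 16:25–17:00, 17:10–17:20.
Ravi ∩ Ulrich ∩ Oren: 09:00–10:20, 15:30–15:45.
Total common minutes: 80 + 15 = 95.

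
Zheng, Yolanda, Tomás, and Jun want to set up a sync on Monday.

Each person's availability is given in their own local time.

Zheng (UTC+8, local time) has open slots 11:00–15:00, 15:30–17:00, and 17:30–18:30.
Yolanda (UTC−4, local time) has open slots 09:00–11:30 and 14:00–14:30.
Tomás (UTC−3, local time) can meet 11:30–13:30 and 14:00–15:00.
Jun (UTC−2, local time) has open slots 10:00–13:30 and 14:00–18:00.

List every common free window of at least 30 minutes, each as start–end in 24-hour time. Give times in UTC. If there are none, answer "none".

none

Zheng → UTC: 03:00–07:00, 07:30–09:00, 09:30–10:30.
Yolanda → UTC: 13:00–15:30, 18:00–18:30.
Tomás → UTC: 14:30–16:30, 17:00–18:00.
Jun → UTC: 12:00–15:30, 16:00–20:00.
Zheng ∩ Yolanda: (none).
Zheng ∩ Yolanda ∩ Tomás: (none).
Zheng ∩ Yolanda ∩ Tomás ∩ Jun: (none).
Windows ≥ 30 min: (none).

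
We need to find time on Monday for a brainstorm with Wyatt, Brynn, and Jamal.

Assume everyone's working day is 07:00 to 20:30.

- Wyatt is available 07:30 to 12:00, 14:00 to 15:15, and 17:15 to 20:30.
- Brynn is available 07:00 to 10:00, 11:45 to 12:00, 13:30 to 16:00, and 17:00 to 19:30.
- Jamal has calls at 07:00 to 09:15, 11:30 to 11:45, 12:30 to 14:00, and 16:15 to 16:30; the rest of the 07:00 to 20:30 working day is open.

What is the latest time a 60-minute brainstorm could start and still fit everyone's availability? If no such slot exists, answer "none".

18:30

Jamal free within 07:00–20:30: 09:15–11:30, 11:45–12:30, 14:00–16:15, 16:30–20:30.
Wyatt ∩ Brynn: 07:30–10:00, 11:45–12:00, 14:00–15:15, 17:15–19:30.
Wyatt ∩ Brynn ∩ Jamal: 09:15–10:00, 11:45–12:00, 14:00–15:15, 17:15–19:30.
Windows ≥ 60 min: 14:00–15:15, 17:15–19:30.
Latest start in the last window 17:15–19:30 is 19:30 − 60 min = 18:30.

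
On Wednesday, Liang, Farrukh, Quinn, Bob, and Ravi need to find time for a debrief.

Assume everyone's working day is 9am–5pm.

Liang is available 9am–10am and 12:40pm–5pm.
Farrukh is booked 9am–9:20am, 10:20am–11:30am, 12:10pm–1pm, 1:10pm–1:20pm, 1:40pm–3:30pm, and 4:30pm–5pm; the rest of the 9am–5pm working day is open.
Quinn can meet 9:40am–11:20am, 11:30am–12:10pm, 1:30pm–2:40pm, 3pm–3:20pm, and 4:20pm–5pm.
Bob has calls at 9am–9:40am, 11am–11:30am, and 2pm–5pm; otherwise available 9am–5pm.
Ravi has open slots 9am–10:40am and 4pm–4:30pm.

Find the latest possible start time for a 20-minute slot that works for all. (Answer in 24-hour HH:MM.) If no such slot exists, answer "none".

Farrukh free within 09:00–17:00: 09:20–10:20, 11:30–12:10, 13:00–13:10, 13:20–13:40, 15:30–16:30.
Bob free within 09:00–17:00: 09:40–11:00, 11:30–14:00.
Liang ∩ Farrukh: 09:20–10:00, 13:00–13:10, 13:20–13:40, 15:30–16:30.
Liang ∩ Farrukh ∩ Quinn: 09:40–10:00, 13:30–13:40, 16:20–16:30.
Liang ∩ Farrukh ∩ Quinn ∩ Bob: 09:40–10:00, 13:30–13:40.
Liang ∩ Farrukh ∩ Quinn ∩ Bob ∩ Ravi: 09:40–10:00.
Windows ≥ 20 min: 09:40–10:00.
Latest start in the last window 09:40–10:00 is 10:00 − 20 min = 09:40.

09:40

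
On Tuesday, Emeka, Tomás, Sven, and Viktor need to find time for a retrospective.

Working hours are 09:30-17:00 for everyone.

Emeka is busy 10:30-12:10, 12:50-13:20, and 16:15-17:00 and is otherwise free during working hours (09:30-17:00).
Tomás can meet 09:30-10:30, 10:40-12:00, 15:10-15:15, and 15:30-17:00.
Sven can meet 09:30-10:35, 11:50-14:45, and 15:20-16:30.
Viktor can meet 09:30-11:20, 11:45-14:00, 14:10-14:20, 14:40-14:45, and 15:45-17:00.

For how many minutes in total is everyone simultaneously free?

Emeka free within 09:30–17:00: 09:30–10:30, 12:10–12:50, 13:20–16:15.
Emeka ∩ Tomás: 09:30–10:30, 15:10–15:15, 15:30–16:15.
Emeka ∩ Tomás ∩ Sven: 09:30–10:30, 15:30–16:15.
Emeka ∩ Tomás ∩ Sven ∩ Viktor: 09:30–10:30, 15:45–16:15.
Total common minutes: 60 + 30 = 90.

90 minutes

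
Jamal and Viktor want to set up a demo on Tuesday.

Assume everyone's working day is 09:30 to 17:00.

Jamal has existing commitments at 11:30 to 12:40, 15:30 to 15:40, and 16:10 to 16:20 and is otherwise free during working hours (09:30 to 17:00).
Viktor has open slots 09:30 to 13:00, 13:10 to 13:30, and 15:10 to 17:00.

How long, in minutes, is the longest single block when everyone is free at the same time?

120 minutes

Jamal free within 09:30–17:00: 09:30–11:30, 12:40–15:30, 15:40–16:10, 16:20–17:00.
Jamal ∩ Viktor: 09:30–11:30, 12:40–13:00, 13:10–13:30, 15:10–15:30, 15:40–16:10, 16:20–17:00.
Common window lengths: 120, 20, 20, 20, 30, 40 min; longest is 120.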